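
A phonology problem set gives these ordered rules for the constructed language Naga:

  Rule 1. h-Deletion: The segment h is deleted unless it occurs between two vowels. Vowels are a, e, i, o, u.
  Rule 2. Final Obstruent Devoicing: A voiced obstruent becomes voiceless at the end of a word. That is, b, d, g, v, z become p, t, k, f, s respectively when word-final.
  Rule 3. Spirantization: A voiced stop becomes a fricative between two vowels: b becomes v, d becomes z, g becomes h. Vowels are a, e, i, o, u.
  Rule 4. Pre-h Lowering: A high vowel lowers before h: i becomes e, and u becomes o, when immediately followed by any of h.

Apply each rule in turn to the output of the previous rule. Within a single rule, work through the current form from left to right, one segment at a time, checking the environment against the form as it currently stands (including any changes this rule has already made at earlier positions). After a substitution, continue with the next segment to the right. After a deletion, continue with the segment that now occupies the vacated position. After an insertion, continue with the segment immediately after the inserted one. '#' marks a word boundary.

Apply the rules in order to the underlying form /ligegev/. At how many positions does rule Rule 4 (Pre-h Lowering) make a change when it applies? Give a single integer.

1

Rule 1 h-Deletion: no change — [ligegev]
Rule 2 Final Obstruent Devoicing: [ligegev] → [ligegef]
Rule 3 Spirantization: [ligegef] → [lihehef]
Rule 4 Pre-h Lowering: [lihehef] → [lehehef]
Rule Rule 4 changed 1 position(s).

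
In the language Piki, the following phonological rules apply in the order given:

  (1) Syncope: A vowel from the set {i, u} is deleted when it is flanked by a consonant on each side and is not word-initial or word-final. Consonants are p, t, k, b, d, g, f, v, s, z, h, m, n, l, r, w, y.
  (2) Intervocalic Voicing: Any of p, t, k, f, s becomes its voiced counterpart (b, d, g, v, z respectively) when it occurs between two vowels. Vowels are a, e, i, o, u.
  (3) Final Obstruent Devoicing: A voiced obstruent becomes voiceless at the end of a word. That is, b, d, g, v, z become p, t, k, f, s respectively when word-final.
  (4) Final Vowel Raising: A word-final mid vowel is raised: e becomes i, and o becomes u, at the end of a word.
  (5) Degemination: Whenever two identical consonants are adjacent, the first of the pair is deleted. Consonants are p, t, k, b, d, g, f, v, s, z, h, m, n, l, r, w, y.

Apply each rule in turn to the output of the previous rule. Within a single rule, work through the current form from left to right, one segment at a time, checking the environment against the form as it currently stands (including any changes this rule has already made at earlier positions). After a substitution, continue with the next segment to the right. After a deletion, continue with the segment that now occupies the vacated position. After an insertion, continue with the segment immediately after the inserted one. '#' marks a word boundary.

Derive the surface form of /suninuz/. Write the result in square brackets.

[sns]

(1) Syncope: [suninuz] → [snnz]
(2) Intervocalic Voicing: no change — [snnz]
(3) Final Obstruent Devoicing: [snnz] → [snns]
(4) Final Vowel Raising: no change — [snns]
(5) Degemination: [snns] → [sns]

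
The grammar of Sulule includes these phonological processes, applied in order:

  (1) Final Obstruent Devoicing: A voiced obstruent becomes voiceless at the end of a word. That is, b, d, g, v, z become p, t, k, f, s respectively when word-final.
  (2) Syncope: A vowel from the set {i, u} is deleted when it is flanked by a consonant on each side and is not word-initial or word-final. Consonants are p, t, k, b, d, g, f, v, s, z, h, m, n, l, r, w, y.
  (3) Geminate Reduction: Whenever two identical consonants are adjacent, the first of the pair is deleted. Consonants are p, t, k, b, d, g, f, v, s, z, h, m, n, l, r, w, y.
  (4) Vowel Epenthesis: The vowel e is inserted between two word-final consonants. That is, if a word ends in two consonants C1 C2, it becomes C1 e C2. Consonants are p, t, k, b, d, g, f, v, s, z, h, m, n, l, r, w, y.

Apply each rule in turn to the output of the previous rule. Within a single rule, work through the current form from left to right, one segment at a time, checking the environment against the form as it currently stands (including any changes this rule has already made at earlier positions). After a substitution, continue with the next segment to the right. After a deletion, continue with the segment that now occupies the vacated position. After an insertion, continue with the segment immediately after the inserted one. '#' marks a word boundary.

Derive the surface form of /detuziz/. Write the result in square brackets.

(1) Final Obstruent Devoicing: [detuziz] → [detuzis]
(2) Syncope: [detuzis] → [detzs]
(3) Geminate Reduction: no change — [detzs]
(4) Vowel Epenthesis: [detzs] → [detzes]

[detzes]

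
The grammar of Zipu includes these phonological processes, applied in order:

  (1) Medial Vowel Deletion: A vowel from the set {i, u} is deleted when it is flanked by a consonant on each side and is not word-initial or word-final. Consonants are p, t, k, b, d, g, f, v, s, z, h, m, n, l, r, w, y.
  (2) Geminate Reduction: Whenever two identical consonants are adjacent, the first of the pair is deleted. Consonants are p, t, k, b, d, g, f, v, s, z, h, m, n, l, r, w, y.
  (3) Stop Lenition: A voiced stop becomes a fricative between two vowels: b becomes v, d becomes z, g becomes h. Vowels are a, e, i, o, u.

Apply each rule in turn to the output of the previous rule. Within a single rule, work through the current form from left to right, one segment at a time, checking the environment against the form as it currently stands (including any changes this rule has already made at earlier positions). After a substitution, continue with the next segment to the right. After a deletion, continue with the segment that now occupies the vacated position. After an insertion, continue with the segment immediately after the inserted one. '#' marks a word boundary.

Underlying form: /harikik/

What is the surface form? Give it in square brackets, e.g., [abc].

(1) Medial Vowel Deletion: [harikik] → [harkk]
(2) Geminate Reduction: [harkk] → [hark]
(3) Stop Lenition: no change — [hark]

[hark]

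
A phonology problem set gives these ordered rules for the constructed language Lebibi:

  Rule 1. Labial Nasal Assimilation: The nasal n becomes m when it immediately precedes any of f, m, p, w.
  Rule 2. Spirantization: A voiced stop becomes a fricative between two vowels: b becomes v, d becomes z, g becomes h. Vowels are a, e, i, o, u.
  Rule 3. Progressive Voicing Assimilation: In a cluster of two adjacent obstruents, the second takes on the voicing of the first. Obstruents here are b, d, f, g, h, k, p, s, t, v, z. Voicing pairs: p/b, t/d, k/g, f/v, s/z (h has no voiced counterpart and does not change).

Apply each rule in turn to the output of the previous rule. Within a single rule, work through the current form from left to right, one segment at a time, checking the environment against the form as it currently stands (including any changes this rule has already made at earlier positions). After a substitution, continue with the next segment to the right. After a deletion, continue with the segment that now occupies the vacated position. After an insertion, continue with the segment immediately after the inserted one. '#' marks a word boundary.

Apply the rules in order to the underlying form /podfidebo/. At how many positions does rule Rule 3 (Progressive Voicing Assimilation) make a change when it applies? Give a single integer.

Rule 1 Labial Nasal Assimilation: no change — [podfidebo]
Rule 2 Spirantization: [podfidebo] → [podfizevo]
Rule 3 Progressive Voicing Assimilation: [podfizevo] → [podvizevo]
Rule Rule 3 changed 1 position(s).

1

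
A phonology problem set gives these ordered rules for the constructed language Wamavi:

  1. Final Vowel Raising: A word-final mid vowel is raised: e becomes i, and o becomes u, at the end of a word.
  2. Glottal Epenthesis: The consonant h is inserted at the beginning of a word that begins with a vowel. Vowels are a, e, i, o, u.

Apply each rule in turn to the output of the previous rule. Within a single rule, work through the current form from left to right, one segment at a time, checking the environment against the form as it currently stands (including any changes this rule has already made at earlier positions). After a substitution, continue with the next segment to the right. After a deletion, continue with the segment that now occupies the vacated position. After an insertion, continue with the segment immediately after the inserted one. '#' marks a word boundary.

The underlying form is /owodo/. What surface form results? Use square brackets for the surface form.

[howodu]

1 Final Vowel Raising: [owodo] → [owodu]
2 Glottal Epenthesis: [owodu] → [howodu]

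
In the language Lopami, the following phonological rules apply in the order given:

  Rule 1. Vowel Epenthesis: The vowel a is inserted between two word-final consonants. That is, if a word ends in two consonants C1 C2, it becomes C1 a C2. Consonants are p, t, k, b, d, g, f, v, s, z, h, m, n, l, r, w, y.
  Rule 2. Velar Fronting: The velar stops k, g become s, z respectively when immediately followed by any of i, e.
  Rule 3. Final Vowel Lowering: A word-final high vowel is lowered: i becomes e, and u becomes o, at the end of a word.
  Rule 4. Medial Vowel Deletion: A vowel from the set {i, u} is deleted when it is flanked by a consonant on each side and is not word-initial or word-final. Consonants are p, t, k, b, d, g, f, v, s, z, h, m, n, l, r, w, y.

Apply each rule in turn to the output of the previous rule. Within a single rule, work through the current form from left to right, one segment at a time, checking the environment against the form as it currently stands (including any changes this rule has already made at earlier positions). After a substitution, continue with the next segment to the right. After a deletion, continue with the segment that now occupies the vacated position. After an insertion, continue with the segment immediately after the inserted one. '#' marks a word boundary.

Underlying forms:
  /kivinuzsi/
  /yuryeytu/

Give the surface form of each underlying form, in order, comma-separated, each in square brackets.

/kivinuzsi/:
  Rule 1 Vowel Epenthesis: no change — [kivinuzsi]
  Rule 2 Velar Fronting: [kivinuzsi] → [sivinuzsi]
  Rule 3 Final Vowel Lowering: [sivinuzsi] → [sivinuzse]
  Rule 4 Medial Vowel Deletion: [sivinuzse] → [svnzse]
/yuryeytu/:
  Rule 1 Vowel Epenthesis: no change — [yuryeytu]
  Rule 2 Velar Fronting: no change — [yuryeytu]
  Rule 3 Final Vowel Lowering: [yuryeytu] → [yuryeyto]
  Rule 4 Medial Vowel Deletion: [yuryeyto] → [yryeyto]

[svnzse], [yryeyto]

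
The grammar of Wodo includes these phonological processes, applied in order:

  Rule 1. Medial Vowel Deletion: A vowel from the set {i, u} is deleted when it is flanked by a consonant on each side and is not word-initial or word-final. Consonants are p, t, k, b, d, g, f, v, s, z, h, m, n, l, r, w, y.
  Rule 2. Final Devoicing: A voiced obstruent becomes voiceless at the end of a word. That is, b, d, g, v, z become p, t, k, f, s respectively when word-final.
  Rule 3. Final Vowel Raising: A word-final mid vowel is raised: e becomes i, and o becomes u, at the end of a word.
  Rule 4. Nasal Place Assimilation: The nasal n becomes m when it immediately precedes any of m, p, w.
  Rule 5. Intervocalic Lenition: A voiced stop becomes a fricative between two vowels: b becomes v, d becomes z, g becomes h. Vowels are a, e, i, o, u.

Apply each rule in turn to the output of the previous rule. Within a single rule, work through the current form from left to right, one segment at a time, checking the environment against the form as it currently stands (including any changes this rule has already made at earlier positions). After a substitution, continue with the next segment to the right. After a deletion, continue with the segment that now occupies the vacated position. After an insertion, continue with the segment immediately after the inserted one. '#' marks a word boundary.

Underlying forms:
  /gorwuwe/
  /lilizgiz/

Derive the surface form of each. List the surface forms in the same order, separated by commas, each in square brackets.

[gorwwi], [llzgs]

/gorwuwe/:
  Rule 1 Medial Vowel Deletion: [gorwuwe] → [gorwwe]
  Rule 2 Final Devoicing: no change — [gorwwe]
  Rule 3 Final Vowel Raising: [gorwwe] → [gorwwi]
  Rule 4 Nasal Place Assimilation: no change — [gorwwi]
  Rule 5 Intervocalic Lenition: no change — [gorwwi]
/lilizgiz/:
  Rule 1 Medial Vowel Deletion: [lilizgiz] → [llzgz]
  Rule 2 Final Devoicing: [llzgz] → [llzgs]
  Rule 3 Final Vowel Raising: no change — [llzgs]
  Rule 4 Nasal Place Assimilation: no change — [llzgs]
  Rule 5 Intervocalic Lenition: no change — [llzgs]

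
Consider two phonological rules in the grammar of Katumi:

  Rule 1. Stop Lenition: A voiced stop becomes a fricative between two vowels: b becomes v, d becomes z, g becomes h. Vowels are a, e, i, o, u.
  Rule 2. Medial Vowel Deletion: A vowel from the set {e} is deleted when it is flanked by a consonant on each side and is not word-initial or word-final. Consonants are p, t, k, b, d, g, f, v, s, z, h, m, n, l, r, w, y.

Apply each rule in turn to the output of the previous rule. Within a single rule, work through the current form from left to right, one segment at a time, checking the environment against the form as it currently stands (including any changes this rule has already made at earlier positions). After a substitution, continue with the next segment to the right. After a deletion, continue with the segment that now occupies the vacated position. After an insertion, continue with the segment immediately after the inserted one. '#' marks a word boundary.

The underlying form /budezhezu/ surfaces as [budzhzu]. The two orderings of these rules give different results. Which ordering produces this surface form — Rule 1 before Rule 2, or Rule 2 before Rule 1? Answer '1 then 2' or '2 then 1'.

Order 1 then 2:
  1 Stop Lenition: [budezhezu] → [buzezhezu]
  2 Medial Vowel Deletion: [buzezhezu] → [buzzhzu]
  result: [buzzhzu]
Order 2 then 1:
  2 Medial Vowel Deletion: [budezhezu] → [budzhzu]
  1 Stop Lenition: no change — [budzhzu]
  result: [budzhzu]

2 then 1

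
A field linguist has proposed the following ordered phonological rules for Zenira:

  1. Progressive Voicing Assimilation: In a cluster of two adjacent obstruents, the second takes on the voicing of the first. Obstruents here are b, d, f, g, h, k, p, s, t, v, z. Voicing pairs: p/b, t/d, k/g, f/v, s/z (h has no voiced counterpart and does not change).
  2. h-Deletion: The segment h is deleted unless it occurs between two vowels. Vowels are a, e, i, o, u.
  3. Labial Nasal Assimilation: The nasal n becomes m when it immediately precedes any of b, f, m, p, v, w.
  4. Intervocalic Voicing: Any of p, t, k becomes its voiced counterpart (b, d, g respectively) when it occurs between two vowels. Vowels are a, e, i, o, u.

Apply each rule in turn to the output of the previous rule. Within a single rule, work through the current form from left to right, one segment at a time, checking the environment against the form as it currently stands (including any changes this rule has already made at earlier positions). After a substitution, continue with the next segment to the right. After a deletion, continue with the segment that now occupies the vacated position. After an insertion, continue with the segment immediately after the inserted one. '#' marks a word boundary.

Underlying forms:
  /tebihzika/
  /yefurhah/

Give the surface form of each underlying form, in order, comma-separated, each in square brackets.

/tebihzika/:
  1 Progressive Voicing Assimilation: [tebihzika] → [tebihsika]
  2 h-Deletion: [tebihsika] → [tebisika]
  3 Labial Nasal Assimilation: no change — [tebisika]
  4 Intervocalic Voicing: [tebisika] → [tebisiga]
/yefurhah/:
  1 Progressive Voicing Assimilation: no change — [yefurhah]
  2 h-Deletion: [yefurhah] → [yefura]
  3 Labial Nasal Assimilation: no change — [yefura]
  4 Intervocalic Voicing: no change — [yefura]

[tebisiga], [yefura]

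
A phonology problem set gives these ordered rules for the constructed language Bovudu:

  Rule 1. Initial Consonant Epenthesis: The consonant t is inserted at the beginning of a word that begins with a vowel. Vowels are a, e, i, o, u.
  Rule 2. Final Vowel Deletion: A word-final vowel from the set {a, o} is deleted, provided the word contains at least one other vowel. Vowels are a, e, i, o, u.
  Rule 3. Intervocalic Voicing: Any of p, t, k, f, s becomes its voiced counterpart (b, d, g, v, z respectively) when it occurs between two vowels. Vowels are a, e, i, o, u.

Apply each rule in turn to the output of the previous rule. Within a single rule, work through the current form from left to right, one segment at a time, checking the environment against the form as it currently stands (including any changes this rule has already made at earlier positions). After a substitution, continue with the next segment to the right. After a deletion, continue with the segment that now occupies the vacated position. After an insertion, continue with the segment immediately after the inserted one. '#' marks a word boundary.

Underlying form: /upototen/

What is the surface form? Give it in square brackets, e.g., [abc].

Rule 1 Initial Consonant Epenthesis: [upototen] → [tupototen]
Rule 2 Final Vowel Deletion: no change — [tupototen]
Rule 3 Intervocalic Voicing: [tupototen] → [tubododen]

[tubododen]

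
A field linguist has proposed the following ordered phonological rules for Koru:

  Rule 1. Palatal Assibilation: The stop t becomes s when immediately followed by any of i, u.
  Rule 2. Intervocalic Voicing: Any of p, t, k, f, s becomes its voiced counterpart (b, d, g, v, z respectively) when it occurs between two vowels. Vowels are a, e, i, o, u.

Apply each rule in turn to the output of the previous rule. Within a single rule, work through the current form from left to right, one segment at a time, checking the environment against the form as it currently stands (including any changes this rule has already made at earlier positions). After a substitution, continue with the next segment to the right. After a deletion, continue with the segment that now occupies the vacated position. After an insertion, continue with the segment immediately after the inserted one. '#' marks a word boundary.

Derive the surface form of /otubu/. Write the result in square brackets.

Rule 1 Palatal Assibilation: [otubu] → [osubu]
Rule 2 Intervocalic Voicing: [osubu] → [ozubu]

[ozubu]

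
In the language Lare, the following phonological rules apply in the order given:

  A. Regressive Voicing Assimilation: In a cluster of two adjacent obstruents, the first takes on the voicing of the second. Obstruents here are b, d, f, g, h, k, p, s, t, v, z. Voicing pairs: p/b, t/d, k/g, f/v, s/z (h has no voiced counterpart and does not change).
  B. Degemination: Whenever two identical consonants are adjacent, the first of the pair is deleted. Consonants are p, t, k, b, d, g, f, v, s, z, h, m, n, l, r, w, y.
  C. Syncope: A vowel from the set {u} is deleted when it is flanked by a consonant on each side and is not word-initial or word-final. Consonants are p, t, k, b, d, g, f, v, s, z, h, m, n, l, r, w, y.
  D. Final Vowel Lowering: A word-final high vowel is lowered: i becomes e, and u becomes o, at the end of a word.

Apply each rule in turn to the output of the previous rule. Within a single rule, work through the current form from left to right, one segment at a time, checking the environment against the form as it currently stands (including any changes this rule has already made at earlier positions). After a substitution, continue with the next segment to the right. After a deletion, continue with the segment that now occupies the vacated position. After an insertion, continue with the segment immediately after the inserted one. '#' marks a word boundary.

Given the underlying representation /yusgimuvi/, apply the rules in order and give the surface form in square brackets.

A Regressive Voicing Assimilation: [yusgimuvi] → [yuzgimuvi]
B Degemination: no change — [yuzgimuvi]
C Syncope: [yuzgimuvi] → [yzgimvi]
D Final Vowel Lowering: [yzgimvi] → [yzgimve]

[yzgimve]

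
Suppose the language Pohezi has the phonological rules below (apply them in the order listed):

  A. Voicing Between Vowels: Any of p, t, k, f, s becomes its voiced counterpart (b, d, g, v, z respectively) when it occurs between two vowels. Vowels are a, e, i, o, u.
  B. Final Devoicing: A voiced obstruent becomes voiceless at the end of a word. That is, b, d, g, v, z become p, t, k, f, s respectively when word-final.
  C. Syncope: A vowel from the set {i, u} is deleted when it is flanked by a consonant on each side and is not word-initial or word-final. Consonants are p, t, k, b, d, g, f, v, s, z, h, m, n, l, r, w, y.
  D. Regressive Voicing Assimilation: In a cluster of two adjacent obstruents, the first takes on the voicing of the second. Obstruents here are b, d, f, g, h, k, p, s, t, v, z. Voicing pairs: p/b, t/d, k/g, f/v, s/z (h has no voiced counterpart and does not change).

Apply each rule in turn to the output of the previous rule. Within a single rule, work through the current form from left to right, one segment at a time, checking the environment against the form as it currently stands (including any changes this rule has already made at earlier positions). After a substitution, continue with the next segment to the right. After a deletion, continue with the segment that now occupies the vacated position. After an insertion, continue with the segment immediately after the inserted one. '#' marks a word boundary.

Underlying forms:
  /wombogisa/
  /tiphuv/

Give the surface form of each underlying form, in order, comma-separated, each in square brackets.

/wombogisa/:
  A Voicing Between Vowels: [wombogisa] → [wombogiza]
  B Final Devoicing: no change — [wombogiza]
  C Syncope: [wombogiza] → [wombogza]
  D Regressive Voicing Assimilation: no change — [wombogza]
/tiphuv/:
  A Voicing Between Vowels: no change — [tiphuv]
  B Final Devoicing: [tiphuv] → [tiphuf]
  C Syncope: [tiphuf] → [tphf]
  D Regressive Voicing Assimilation: no change — [tphf]

[wombogza], [tphf]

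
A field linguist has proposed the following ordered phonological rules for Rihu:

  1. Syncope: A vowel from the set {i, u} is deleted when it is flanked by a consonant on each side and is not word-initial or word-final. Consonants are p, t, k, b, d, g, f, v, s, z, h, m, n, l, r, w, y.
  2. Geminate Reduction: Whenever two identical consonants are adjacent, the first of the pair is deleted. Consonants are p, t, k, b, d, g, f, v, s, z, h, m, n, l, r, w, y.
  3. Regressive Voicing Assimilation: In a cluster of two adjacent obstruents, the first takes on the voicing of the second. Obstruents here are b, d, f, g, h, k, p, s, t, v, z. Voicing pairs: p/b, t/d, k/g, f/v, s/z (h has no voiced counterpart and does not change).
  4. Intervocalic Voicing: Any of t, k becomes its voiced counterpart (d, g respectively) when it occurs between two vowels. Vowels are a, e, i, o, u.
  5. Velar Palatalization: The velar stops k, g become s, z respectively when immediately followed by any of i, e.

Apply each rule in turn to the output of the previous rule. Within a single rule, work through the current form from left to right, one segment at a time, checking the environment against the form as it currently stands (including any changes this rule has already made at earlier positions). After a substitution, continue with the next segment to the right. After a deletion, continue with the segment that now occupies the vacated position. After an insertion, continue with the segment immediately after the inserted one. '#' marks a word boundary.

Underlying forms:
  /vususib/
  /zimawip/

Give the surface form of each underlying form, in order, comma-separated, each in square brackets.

/vususib/:
  1 Syncope: [vususib] → [vssb]
  2 Geminate Reduction: [vssb] → [vsb]
  3 Regressive Voicing Assimilation: [vsb] → [fzb]
  4 Intervocalic Voicing: no change — [fzb]
  5 Velar Palatalization: no change — [fzb]
/zimawip/:
  1 Syncope: [zimawip] → [zmawp]
  2 Geminate Reduction: no change — [zmawp]
  3 Regressive Voicing Assimilation: no change — [zmawp]
  4 Intervocalic Voicing: no change — [zmawp]
  5 Velar Palatalization: no change — [zmawp]

[fzb], [zmawp]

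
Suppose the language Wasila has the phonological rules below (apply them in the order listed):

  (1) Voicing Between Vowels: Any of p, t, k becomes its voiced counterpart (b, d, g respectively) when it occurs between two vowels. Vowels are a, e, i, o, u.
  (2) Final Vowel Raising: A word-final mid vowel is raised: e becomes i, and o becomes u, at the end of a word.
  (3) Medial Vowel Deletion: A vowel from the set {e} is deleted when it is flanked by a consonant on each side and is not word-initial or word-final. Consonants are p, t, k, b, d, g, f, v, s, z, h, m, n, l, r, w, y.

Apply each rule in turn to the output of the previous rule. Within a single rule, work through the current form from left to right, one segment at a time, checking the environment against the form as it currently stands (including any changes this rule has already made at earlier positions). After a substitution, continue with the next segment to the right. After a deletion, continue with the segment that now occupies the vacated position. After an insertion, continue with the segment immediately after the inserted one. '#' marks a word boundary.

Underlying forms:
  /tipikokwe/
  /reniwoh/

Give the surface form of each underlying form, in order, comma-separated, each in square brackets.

[tibigokwi], [rniwoh]

/tipikokwe/:
  (1) Voicing Between Vowels: [tipikokwe] → [tibigokwe]
  (2) Final Vowel Raising: [tibigokwe] → [tibigokwi]
  (3) Medial Vowel Deletion: no change — [tibigokwi]
/reniwoh/:
  (1) Voicing Between Vowels: no change — [reniwoh]
  (2) Final Vowel Raising: no change — [reniwoh]
  (3) Medial Vowel Deletion: [reniwoh] → [rniwoh]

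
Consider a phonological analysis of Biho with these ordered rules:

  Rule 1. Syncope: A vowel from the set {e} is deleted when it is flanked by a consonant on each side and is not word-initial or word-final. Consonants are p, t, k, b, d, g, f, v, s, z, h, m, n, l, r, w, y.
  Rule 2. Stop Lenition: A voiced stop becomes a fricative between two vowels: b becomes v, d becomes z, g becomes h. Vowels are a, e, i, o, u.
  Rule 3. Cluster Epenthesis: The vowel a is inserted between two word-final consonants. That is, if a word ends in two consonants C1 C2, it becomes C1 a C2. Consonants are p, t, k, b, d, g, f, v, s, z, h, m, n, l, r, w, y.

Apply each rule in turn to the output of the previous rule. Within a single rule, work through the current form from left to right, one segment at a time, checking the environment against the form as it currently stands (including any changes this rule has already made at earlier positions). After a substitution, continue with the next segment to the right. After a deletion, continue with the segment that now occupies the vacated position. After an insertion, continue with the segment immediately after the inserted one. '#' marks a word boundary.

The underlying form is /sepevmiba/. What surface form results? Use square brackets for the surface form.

Rule 1 Syncope: [sepevmiba] → [spvmiba]
Rule 2 Stop Lenition: [spvmiba] → [spvmiva]
Rule 3 Cluster Epenthesis: no change — [spvmiva]

[spvmiva]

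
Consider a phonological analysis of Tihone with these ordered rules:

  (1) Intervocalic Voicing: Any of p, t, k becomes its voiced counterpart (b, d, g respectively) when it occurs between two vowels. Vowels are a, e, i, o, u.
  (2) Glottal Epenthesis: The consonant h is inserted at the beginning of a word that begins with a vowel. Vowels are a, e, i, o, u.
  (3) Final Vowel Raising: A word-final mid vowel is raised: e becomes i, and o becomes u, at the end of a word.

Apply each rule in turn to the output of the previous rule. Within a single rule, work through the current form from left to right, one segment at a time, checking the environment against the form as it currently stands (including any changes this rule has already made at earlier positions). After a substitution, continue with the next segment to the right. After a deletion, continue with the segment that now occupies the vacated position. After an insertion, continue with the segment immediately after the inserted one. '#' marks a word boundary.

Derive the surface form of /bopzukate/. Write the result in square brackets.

(1) Intervocalic Voicing: [bopzukate] → [bopzugade]
(2) Glottal Epenthesis: no change — [bopzugade]
(3) Final Vowel Raising: [bopzugade] → [bopzugadi]

[bopzugadi]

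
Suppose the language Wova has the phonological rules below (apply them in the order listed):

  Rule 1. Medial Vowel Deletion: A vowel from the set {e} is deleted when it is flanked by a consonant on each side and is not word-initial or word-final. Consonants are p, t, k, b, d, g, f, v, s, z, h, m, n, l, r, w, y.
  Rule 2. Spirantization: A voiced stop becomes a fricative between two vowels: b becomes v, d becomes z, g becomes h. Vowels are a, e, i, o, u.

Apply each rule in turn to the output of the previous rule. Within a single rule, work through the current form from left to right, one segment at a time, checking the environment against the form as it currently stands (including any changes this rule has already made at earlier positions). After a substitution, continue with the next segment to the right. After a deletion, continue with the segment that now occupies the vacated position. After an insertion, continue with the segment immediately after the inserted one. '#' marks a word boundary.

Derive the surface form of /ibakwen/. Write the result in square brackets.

Rule 1 Medial Vowel Deletion: [ibakwen] → [ibakwn]
Rule 2 Spirantization: [ibakwn] → [ivakwn]

[ivakwn]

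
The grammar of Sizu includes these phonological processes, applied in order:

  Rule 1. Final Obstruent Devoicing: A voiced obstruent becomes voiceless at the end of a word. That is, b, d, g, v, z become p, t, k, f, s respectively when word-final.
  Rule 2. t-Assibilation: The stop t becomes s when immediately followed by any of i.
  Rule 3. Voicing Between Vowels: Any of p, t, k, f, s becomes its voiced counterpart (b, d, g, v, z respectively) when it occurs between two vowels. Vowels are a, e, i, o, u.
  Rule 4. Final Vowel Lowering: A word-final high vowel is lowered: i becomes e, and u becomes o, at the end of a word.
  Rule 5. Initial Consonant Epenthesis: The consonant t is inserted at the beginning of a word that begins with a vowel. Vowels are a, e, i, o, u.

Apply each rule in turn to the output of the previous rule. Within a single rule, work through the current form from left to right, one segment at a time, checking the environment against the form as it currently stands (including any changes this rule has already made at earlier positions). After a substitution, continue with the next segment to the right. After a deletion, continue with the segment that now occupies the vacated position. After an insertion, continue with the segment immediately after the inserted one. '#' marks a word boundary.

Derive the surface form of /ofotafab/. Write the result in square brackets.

Rule 1 Final Obstruent Devoicing: [ofotafab] → [ofotafap]
Rule 2 t-Assibilation: no change — [ofotafap]
Rule 3 Voicing Between Vowels: [ofotafap] → [ovodavap]
Rule 4 Final Vowel Lowering: no change — [ovodavap]
Rule 5 Initial Consonant Epenthesis: [ovodavap] → [tovodavap]

[tovodavap]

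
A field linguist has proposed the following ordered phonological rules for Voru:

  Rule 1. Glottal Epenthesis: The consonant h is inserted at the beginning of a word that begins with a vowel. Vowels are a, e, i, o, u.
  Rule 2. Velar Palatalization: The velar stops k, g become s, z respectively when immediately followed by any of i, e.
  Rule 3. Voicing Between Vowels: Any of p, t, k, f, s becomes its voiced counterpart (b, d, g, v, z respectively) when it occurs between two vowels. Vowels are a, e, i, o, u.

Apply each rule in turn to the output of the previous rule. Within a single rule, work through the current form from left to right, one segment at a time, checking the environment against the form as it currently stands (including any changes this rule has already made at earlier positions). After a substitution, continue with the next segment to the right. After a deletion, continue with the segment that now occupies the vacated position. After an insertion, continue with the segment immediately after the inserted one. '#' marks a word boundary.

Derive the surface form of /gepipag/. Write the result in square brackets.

Rule 1 Glottal Epenthesis: no change — [gepipag]
Rule 2 Velar Palatalization: [gepipag] → [zepipag]
Rule 3 Voicing Between Vowels: [zepipag] → [zebibag]

[zebibag]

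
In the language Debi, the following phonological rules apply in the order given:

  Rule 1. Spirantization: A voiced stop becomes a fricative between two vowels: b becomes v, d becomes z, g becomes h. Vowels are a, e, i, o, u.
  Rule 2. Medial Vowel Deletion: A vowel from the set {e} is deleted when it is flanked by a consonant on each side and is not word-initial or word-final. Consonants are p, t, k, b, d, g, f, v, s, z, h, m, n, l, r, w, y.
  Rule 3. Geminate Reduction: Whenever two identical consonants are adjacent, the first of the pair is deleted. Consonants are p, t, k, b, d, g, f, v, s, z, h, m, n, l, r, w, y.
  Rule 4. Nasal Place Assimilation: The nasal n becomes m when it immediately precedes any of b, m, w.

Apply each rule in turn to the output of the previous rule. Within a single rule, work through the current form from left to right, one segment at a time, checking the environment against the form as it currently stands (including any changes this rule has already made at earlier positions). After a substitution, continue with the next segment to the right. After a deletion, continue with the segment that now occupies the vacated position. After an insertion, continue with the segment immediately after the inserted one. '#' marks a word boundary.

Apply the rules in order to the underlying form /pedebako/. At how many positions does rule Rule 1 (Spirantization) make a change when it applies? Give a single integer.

2

Rule 1 Spirantization: [pedebako] → [pezevako]
Rule 2 Medial Vowel Deletion: [pezevako] → [pzvako]
Rule 3 Geminate Reduction: no change — [pzvako]
Rule 4 Nasal Place Assimilation: no change — [pzvako]
Rule Rule 1 changed 2 position(s).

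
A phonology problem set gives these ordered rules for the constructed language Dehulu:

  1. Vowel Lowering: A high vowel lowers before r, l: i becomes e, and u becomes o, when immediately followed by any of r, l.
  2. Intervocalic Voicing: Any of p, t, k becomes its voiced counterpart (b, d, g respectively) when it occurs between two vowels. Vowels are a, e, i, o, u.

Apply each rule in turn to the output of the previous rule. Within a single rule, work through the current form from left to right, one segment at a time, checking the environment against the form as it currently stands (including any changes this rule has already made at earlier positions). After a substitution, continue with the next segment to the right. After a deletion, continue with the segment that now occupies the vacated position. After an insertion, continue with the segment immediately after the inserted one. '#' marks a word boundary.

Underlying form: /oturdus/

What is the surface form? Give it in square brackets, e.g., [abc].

1 Vowel Lowering: [oturdus] → [otordus]
2 Intervocalic Voicing: [otordus] → [odordus]

[odordus]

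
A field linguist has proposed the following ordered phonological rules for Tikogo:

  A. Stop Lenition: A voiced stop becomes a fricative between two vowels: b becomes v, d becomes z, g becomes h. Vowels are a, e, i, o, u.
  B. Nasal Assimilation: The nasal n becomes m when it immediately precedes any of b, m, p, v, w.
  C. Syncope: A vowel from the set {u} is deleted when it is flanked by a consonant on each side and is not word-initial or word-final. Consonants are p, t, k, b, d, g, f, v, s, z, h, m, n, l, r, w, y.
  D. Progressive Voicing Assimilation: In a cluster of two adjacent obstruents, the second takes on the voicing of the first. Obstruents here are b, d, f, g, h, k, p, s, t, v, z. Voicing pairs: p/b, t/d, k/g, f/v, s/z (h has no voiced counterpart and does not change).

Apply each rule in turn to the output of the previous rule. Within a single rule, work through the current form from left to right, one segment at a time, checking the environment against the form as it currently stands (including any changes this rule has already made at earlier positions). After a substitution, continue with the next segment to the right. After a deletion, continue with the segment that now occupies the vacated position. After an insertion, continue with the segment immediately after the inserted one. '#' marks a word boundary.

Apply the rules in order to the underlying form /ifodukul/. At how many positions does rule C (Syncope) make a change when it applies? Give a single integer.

A Stop Lenition: [ifodukul] → [ifozukul]
B Nasal Assimilation: no change — [ifozukul]
C Syncope: [ifozukul] → [ifozkl]
D Progressive Voicing Assimilation: [ifozkl] → [ifozgl]
Rule C changed 2 position(s).

2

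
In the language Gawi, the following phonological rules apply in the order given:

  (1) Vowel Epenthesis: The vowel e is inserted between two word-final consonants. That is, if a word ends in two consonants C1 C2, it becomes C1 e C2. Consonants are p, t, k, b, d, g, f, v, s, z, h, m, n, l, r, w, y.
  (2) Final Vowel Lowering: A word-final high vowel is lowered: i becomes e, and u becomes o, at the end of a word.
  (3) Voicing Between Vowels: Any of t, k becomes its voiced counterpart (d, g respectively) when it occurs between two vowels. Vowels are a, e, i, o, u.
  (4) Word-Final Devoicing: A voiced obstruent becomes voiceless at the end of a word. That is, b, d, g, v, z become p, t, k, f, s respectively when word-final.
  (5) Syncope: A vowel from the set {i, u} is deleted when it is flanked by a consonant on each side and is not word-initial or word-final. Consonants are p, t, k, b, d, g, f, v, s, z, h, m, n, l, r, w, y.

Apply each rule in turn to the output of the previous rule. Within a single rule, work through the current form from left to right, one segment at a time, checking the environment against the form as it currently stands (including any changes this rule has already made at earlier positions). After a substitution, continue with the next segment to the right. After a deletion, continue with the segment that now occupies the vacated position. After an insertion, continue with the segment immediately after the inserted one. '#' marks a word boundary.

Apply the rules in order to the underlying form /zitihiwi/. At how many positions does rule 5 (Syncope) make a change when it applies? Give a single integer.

3

(1) Vowel Epenthesis: no change — [zitihiwi]
(2) Final Vowel Lowering: [zitihiwi] → [zitihiwe]
(3) Voicing Between Vowels: [zitihiwe] → [zidihiwe]
(4) Word-Final Devoicing: no change — [zidihiwe]
(5) Syncope: [zidihiwe] → [zdhwe]
Rule 5 changed 3 position(s).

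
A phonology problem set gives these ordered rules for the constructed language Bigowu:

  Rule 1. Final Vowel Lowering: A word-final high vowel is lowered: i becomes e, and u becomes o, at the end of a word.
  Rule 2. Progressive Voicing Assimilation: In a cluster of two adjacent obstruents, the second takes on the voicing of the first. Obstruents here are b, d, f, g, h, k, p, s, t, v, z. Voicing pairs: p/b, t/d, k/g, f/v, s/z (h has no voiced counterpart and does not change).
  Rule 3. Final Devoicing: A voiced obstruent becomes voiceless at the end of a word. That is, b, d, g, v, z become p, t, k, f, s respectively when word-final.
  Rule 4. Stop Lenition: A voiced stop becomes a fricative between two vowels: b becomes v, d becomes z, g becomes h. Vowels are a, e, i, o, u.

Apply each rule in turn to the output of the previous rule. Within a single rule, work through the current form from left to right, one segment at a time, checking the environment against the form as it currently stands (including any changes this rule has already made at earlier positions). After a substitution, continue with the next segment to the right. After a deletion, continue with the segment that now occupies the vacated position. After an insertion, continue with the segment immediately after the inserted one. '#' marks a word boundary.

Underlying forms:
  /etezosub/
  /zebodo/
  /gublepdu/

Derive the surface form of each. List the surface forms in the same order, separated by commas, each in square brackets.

[etezosup], [zevozo], [gublepto]

/etezosub/:
  Rule 1 Final Vowel Lowering: no change — [etezosub]
  Rule 2 Progressive Voicing Assimilation: no change — [etezosub]
  Rule 3 Final Devoicing: [etezosub] → [etezosup]
  Rule 4 Stop Lenition: no change — [etezosup]
/zebodo/:
  Rule 1 Final Vowel Lowering: no change — [zebodo]
  Rule 2 Progressive Voicing Assimilation: no change — [zebodo]
  Rule 3 Final Devoicing: no change — [zebodo]
  Rule 4 Stop Lenition: [zebodo] → [zevozo]
/gublepdu/:
  Rule 1 Final Vowel Lowering: [gublepdu] → [gublepdo]
  Rule 2 Progressive Voicing Assimilation: [gublepdo] → [gublepto]
  Rule 3 Final Devoicing: no change — [gublepto]
  Rule 4 Stop Lenition: no change — [gublepto]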